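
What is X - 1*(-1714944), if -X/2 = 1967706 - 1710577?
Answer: 1200686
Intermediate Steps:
X = -514258 (X = -2*(1967706 - 1710577) = -2*257129 = -514258)
X - 1*(-1714944) = -514258 - 1*(-1714944) = -514258 + 1714944 = 1200686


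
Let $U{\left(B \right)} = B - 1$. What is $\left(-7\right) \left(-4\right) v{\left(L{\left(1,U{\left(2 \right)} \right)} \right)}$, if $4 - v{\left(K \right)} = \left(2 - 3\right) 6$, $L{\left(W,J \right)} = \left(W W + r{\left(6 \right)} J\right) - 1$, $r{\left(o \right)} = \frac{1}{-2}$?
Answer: $280$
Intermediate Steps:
$U{\left(B \right)} = -1 + B$
$r{\left(o \right)} = - \frac{1}{2}$
$L{\left(W,J \right)} = -1 + W^{2} - \frac{J}{2}$ ($L{\left(W,J \right)} = \left(W W - \frac{J}{2}\right) - 1 = \left(W^{2} - \frac{J}{2}\right) - 1 = -1 + W^{2} - \frac{J}{2}$)
$v{\left(K \right)} = 10$ ($v{\left(K \right)} = 4 - \left(2 - 3\right) 6 = 4 - \left(-1\right) 6 = 4 - -6 = 4 + 6 = 10$)
$\left(-7\right) \left(-4\right) v{\left(L{\left(1,U{\left(2 \right)} \right)} \right)} = \left(-7\right) \left(-4\right) 10 = 28 \cdot 10 = 280$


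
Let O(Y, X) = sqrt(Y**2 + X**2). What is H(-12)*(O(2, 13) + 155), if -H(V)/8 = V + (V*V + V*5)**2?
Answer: -8734560 - 56352*sqrt(173) ≈ -9.4758e+6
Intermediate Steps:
H(V) = -8*V - 8*(V**2 + 5*V)**2 (H(V) = -8*(V + (V*V + V*5)**2) = -8*(V + (V**2 + 5*V)**2) = -8*V - 8*(V**2 + 5*V)**2)
O(Y, X) = sqrt(X**2 + Y**2)
H(-12)*(O(2, 13) + 155) = (-8*(-12)*(1 - 12*(5 - 12)**2))*(sqrt(13**2 + 2**2) + 155) = (-8*(-12)*(1 - 12*(-7)**2))*(sqrt(169 + 4) + 155) = (-8*(-12)*(1 - 12*49))*(sqrt(173) + 155) = (-8*(-12)*(1 - 588))*(155 + sqrt(173)) = (-8*(-12)*(-587))*(155 + sqrt(173)) = -56352*(155 + sqrt(173)) = -8734560 - 56352*sqrt(173)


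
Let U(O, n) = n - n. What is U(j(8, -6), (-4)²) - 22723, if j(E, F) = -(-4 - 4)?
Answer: -22723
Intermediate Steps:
j(E, F) = 8 (j(E, F) = -1*(-8) = 8)
U(O, n) = 0
U(j(8, -6), (-4)²) - 22723 = 0 - 22723 = -22723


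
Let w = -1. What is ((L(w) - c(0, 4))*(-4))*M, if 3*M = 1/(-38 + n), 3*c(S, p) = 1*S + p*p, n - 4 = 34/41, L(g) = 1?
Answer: -533/3060 ≈ -0.17418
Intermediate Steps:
n = 198/41 (n = 4 + 34/41 = 198/41 ≈ 4.8293)
c(S, p) = S/3 + p²/3 (c(S, p) = (1*S + p*p)/3 = (S + p²)/3 = S/3 + p²/3)
M = -41/4080 (M = 1/(3*(-38 + 198/41)) = 1/(3*(-1360/41)) = (⅓)*(-41/1360) = -41/4080 ≈ -0.010049)
((L(w) - c(0, 4))*(-4))*M = ((1 - ((⅓)*0 + (⅓)*4²))*(-4))*(-41/4080) = ((1 - (0 + (⅓)*16))*(-4))*(-41/4080) = ((1 - (0 + 16/3))*(-4))*(-41/4080) = ((1 - 1*16/3)*(-4))*(-41/4080) = ((1 - 16/3)*(-4))*(-41/4080) = -13/3*(-4)*(-41/4080) = (52/3)*(-41/4080) = -533/3060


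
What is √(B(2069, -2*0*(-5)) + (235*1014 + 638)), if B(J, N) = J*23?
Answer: 3*√31835 ≈ 535.27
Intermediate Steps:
B(J, N) = 23*J
√(B(2069, -2*0*(-5)) + (235*1014 + 638)) = √(23*2069 + (235*1014 + 638)) = √(47587 + (238290 + 638)) = √(47587 + 238928) = √286515 = 3*√31835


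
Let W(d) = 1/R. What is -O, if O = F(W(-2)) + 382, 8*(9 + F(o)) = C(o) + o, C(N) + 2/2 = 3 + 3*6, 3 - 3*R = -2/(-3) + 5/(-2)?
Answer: -43567/116 ≈ -375.58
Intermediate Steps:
R = 29/18 (R = 1 - (-2/(-3) + 5/(-2))/3 = 1 - (-2*(-⅓) + 5*(-½))/3 = 1 - (⅔ - 5/2)/3 = 1 - ⅓*(-11/6) = 1 + 11/18 = 29/18 ≈ 1.6111)
C(N) = 20 (C(N) = -1 + (3 + 3*6) = -1 + (3 + 18) = -1 + 21 = 20)
W(d) = 18/29 (W(d) = 1/(29/18) = 18/29)
F(o) = -13/2 + o/8 (F(o) = -9 + (20 + o)/8 = -9 + (5/2 + o/8) = -13/2 + o/8)
O = 43567/116 (O = (-13/2 + (⅛)*(18/29)) + 382 = (-13/2 + 9/116) + 382 = -745/116 + 382 = 43567/116 ≈ 375.58)
-O = -1*43567/116 = -43567/116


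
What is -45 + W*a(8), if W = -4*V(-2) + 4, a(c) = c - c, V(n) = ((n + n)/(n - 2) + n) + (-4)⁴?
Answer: -45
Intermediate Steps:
V(n) = 256 + n + 2*n/(-2 + n) (V(n) = ((2*n)/(-2 + n) + n) + 256 = (2*n/(-2 + n) + n) + 256 = (n + 2*n/(-2 + n)) + 256 = 256 + n + 2*n/(-2 + n))
a(c) = 0
W = -1016 (W = -4*(-512 + (-2)² + 256*(-2))/(-2 - 2) + 4 = -4*(-512 + 4 - 512)/(-4) + 4 = -(-1)*(-1020) + 4 = -4*255 + 4 = -1020 + 4 = -1016)
-45 + W*a(8) = -45 - 1016*0 = -45 + 0 = -45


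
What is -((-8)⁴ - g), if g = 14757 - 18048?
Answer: -7387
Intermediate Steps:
g = -3291
-((-8)⁴ - g) = -((-8)⁴ - 1*(-3291)) = -(4096 + 3291) = -1*7387 = -7387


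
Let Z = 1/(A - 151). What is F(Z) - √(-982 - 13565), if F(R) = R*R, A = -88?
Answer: 1/57121 - I*√14547 ≈ 1.7507e-5 - 120.61*I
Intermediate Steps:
Z = -1/239 (Z = 1/(-88 - 151) = 1/(-239) = -1/239 ≈ -0.0041841)
F(R) = R²
F(Z) - √(-982 - 13565) = (-1/239)² - √(-982 - 13565) = 1/57121 - √(-14547) = 1/57121 - I*√14547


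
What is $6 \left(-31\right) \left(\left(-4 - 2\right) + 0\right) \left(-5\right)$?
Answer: $-5580$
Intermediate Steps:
$6 \left(-31\right) \left(\left(-4 - 2\right) + 0\right) \left(-5\right) = - 186 \left(\left(-4 - 2\right) + 0\right) \left(-5\right) = - 186 \left(-6 + 0\right) \left(-5\right) = - 186 \left(\left(-6\right) \left(-5\right)\right) = \left(-186\right) 30 = -5580$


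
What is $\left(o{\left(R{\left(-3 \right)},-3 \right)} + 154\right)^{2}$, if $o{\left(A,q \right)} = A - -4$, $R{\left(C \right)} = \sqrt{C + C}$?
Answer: $\left(158 + i \sqrt{6}\right)^{2} \approx 24958.0 + 774.04 i$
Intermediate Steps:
$R{\left(C \right)} = \sqrt{2} \sqrt{C}$ ($R{\left(C \right)} = \sqrt{2 C} = \sqrt{2} \sqrt{C}$)
$o{\left(A,q \right)} = 4 + A$ ($o{\left(A,q \right)} = A + 4 = 4 + A$)
$\left(o{\left(R{\left(-3 \right)},-3 \right)} + 154\right)^{2} = \left(\left(4 + \sqrt{2} \sqrt{-3}\right) + 154\right)^{2} = \left(\left(4 + \sqrt{2} i \sqrt{3}\right) + 154\right)^{2} = \left(\left(4 + i \sqrt{6}\right) + 154\right)^{2} = \left(158 + i \sqrt{6}\right)^{2}$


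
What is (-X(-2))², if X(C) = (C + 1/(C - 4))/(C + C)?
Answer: 169/576 ≈ 0.29340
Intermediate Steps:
X(C) = (C + 1/(-4 + C))/(2*C) (X(C) = (C + 1/(-4 + C))/((2*C)) = (C + 1/(-4 + C))*(1/(2*C)) = (C + 1/(-4 + C))/(2*C))
(-X(-2))² = (-(1 + (-2)² - 4*(-2))/(2*(-2)*(-4 - 2)))² = (-(-1)*(1 + 4 + 8)/(2*2*(-6)))² = (-(-1)*(-1)*13/(2*2*6))² = (-1*13/24)² = (-13/24)² = 169/576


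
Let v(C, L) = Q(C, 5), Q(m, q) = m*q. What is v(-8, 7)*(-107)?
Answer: 4280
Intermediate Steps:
v(C, L) = 5*C (v(C, L) = C*5 = 5*C)
v(-8, 7)*(-107) = (5*(-8))*(-107) = -40*(-107) = 4280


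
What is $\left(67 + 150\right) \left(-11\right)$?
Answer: $-2387$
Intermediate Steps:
$\left(67 + 150\right) \left(-11\right) = 217 \left(-11\right) = -2387$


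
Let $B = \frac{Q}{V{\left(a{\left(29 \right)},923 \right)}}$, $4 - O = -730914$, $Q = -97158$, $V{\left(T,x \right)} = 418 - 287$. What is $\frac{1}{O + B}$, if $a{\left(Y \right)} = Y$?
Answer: $\frac{131}{95653100} \approx 1.3695 \cdot 10^{-6}$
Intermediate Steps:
$V{\left(T,x \right)} = 131$
$O = 730918$ ($O = 4 - -730914 = 4 + 730914 = 730918$)
$B = - \frac{97158}{131} \approx -741.66$
$\frac{1}{O + B} = \frac{1}{730918 - \frac{97158}{131}} = \frac{1}{\frac{95653100}{131}} = \frac{131}{95653100}$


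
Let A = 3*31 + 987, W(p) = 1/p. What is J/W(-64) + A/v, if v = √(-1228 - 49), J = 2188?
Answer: -140032 - 1080*I*√1277/1277 ≈ -1.4003e+5 - 30.222*I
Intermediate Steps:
v = I*√1277 (v = √(-1277) = I*√1277 ≈ 35.735*I)
A = 1080 (A = 93 + 987 = 1080)
J/W(-64) + A/v = 2188/(1/(-64)) + 1080/((I*√1277)) = 2188/(-1/64) + 1080*(-I*√1277/1277) = 2188*(-64) - 1080*I*√1277/1277 = -140032 - 1080*I*√1277/1277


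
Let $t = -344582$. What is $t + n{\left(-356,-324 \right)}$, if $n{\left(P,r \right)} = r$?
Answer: $-344906$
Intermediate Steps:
$t + n{\left(-356,-324 \right)} = -344582 - 324 = -344906$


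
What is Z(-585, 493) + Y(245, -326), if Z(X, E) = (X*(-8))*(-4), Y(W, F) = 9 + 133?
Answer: -18578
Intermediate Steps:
Y(W, F) = 142
Z(X, E) = 32*X (Z(X, E) = -8*X*(-4) = 32*X)
Z(-585, 493) + Y(245, -326) = 32*(-585) + 142 = -18720 + 142 = -18578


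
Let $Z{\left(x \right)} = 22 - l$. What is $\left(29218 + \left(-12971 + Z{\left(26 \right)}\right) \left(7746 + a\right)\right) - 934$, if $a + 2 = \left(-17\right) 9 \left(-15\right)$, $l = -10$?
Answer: $-129866337$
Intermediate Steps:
$Z{\left(x \right)} = 32$ ($Z{\left(x \right)} = 22 - -10 = 22 + 10 = 32$)
$a = 2293$ ($a = -2 + \left(-17\right) 9 \left(-15\right) = -2 - -2295 = -2 + 2295 = 2293$)
$\left(29218 + \left(-12971 + Z{\left(26 \right)}\right) \left(7746 + a\right)\right) - 934 = \left(29218 + \left(-12971 + 32\right) \left(7746 + 2293\right)\right) - 934 = \left(29218 - 129894621\right) - 934 = -129865403 - 934 = -129866337$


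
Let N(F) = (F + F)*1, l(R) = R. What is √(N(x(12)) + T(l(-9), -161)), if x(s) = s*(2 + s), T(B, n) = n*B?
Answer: √1785 ≈ 42.249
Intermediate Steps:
T(B, n) = B*n
N(F) = 2*F (N(F) = (2*F)*1 = 2*F)
√(N(x(12)) + T(l(-9), -161)) = √(2*(12*(2 + 12)) - 9*(-161)) = √(2*(12*14) + 1449) = √(2*168 + 1449) = √(336 + 1449) = √1785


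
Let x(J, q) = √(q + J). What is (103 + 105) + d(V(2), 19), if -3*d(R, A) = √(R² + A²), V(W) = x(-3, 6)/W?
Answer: 208 - √1447/6 ≈ 201.66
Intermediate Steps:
x(J, q) = √(J + q)
V(W) = √3/W (V(W) = √(-3 + 6)/W = √3/W)
d(R, A) = -√(A² + R²)/3 (d(R, A) = -√(R² + A²)/3 = -√(A² + R²)/3)
(103 + 105) + d(V(2), 19) = (103 + 105) - √(19² + (√3/2)²)/3 = 208 - √(361 + (√3*(½))²)/3 = 208 - √(361 + (√3/2)²)/3 = 208 - √(361 + ¾)/3 = 208 - √1447/6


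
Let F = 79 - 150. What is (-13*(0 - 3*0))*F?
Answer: 0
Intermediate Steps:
F = -71
(-13*(0 - 3*0))*F = -13*(0 - 3*0)*(-71) = -13*(0 + 0)*(-71) = -13*0*(-71) = 0*(-71) = 0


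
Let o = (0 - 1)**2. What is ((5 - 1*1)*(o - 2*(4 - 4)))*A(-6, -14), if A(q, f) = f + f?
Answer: -112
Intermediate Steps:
A(q, f) = 2*f
o = 1 (o = (-1)**2 = 1)
((5 - 1*1)*(o - 2*(4 - 4)))*A(-6, -14) = ((5 - 1*1)*(1 - 2*(4 - 4)))*(2*(-14)) = ((5 - 1)*(1 - 2*0))*(-28) = (4*(1 + 0))*(-28) = (4*1)*(-28) = 4*(-28) = -112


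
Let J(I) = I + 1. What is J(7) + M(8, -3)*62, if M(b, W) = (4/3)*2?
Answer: 520/3 ≈ 173.33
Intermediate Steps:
J(I) = 1 + I
M(b, W) = 8/3 (M(b, W) = (4*(1/3))*2 = (4/3)*2 = 8/3)
J(7) + M(8, -3)*62 = (1 + 7) + (8/3)*62 = 8 + 496/3 = 520/3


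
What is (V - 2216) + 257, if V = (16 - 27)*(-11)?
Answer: -1838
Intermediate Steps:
V = 121 (V = -11*(-11) = 121)
(V - 2216) + 257 = (121 - 2216) + 257 = -2095 + 257 = -1838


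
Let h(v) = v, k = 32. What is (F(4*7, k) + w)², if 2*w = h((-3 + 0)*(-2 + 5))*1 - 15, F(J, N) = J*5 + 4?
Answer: 17424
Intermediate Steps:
F(J, N) = 4 + 5*J (F(J, N) = 5*J + 4 = 4 + 5*J)
w = -12 (w = (((-3 + 0)*(-2 + 5))*1 - 15)/2 = (-3*3*1 - 15)/2 = (-9*1 - 15)/2 = (-9 - 15)/2 = (½)*(-24) = -12)
(F(4*7, k) + w)² = ((4 + 5*(4*7)) - 12)² = ((4 + 5*28) - 12)² = ((4 + 140) - 12)² = (144 - 12)² = 132² = 17424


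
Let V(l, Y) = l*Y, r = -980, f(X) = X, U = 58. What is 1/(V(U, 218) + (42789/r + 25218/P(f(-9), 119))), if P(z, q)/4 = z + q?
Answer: 5390/68224741 ≈ 7.9004e-5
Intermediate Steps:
V(l, Y) = Y*l
P(z, q) = 4*q + 4*z (P(z, q) = 4*(z + q) = 4*(q + z) = 4*q + 4*z)
1/(V(U, 218) + (42789/r + 25218/P(f(-9), 119))) = 1/(218*58 + (42789/(-980) + 25218/(4*119 + 4*(-9)))) = 1/(12644 + (42789*(-1/980) + 25218/(476 - 36))) = 1/(12644 + (-42789/980 + 25218/440)) = 1/(12644 + (-42789/980 + 25218*(1/440))) = 1/(12644 + (-42789/980 + 12609/220)) = 1/(12644 + 73581/5390) = 1/(68224741/5390) = 5390/68224741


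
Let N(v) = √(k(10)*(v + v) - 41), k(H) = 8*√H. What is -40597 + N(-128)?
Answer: -40597 + I*√(41 + 2048*√10) ≈ -40597.0 + 80.73*I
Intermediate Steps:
N(v) = √(-41 + 16*v*√10) (N(v) = √((8*√10)*(v + v) - 41) = √((8*√10)*(2*v) - 41) = √(16*v*√10 - 41) = √(-41 + 16*v*√10))
-40597 + N(-128) = -40597 + √(-41 + 16*(-128)*√10) = -40597 + √(-41 - 2048*√10)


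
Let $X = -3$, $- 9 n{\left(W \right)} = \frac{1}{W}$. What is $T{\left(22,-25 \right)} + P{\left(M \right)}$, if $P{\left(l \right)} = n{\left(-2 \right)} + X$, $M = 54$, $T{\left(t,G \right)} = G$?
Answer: $- \frac{503}{18} \approx -27.944$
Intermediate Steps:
$n{\left(W \right)} = - \frac{1}{9 W}$
$P{\left(l \right)} = - \frac{53}{18}$ ($P{\left(l \right)} = - \frac{1}{9 \left(-2\right)} - 3 = \left(- \frac{1}{9}\right) \left(- \frac{1}{2}\right) - 3 = \frac{1}{18} - 3 = - \frac{53}{18}$)
$T{\left(22,-25 \right)} + P{\left(M \right)} = -25 - \frac{53}{18} = - \frac{503}{18}$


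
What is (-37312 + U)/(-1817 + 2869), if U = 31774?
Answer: -2769/526 ≈ -5.2643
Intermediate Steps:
(-37312 + U)/(-1817 + 2869) = (-37312 + 31774)/(-1817 + 2869) = -5538/1052 = -5538*1/1052 = -2769/526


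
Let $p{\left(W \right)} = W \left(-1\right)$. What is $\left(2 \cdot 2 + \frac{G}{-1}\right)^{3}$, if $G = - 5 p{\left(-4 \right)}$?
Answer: $13824$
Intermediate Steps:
$p{\left(W \right)} = - W$
$G = -20$ ($G = - 5 \left(\left(-1\right) \left(-4\right)\right) = \left(-5\right) 4 = -20$)
$\left(2 \cdot 2 + \frac{G}{-1}\right)^{3} = \left(2 \cdot 2 - \frac{20}{-1}\right)^{3} = \left(4 - -20\right)^{3} = \left(4 + 20\right)^{3} = 24^{3} = 13824$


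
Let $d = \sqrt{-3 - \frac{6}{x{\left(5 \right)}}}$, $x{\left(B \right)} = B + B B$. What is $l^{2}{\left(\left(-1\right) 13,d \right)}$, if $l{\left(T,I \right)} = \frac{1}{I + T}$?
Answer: $\frac{25}{\left(65 - 4 i \sqrt{5}\right)^{2}} \approx 0.0055914 + 0.0015685 i$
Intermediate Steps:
$x{\left(B \right)} = B + B^{2}$
$d = \frac{4 i \sqrt{5}}{5}$ ($d = \sqrt{-3 - \frac{6}{5 \left(1 + 5\right)}} = \sqrt{-3 - \frac{6}{5 \cdot 6}} = \sqrt{-3 - \frac{6}{30}} = \sqrt{-3 - \frac{1}{5}} = \sqrt{- \frac{16}{5}} = \frac{4 i \sqrt{5}}{5} \approx 1.7889 i$)
$l^{2}{\left(\left(-1\right) 13,d \right)} = \left(\frac{1}{\frac{4 i \sqrt{5}}{5} - 13}\right)^{2} = \left(\frac{1}{-13 + \frac{4 i \sqrt{5}}{5}}\right)^{2} = \frac{1}{\left(-13 + \frac{4 i \sqrt{5}}{5}\right)^{2}}$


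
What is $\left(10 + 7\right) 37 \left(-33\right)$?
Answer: $-20757$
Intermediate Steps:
$\left(10 + 7\right) 37 \left(-33\right) = 17 \cdot 37 \left(-33\right) = 629 \left(-33\right) = -20757$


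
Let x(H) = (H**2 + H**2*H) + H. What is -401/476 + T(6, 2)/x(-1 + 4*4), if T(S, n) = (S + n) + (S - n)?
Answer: -481301/573580 ≈ -0.83912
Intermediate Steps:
x(H) = H + H**2 + H**3 (x(H) = (H**2 + H**3) + H = H + H**2 + H**3)
T(S, n) = 2*S
-401/476 + T(6, 2)/x(-1 + 4*4) = -401/476 + (2*6)/(((-1 + 4*4)*(1 + (-1 + 4*4) + (-1 + 4*4)**2))) = -401*1/476 + 12/(((-1 + 16)*(1 + (-1 + 16) + (-1 + 16)**2))) = -401/476 + 12/((15*(1 + 15 + 15**2))) = -401/476 + 12/((15*(1 + 15 + 225))) = -401/476 + 12/((15*241)) = -401/476 + 12/3615 = -401/476 + 12*(1/3615) = -401/476 + 4/1205 = -481301/573580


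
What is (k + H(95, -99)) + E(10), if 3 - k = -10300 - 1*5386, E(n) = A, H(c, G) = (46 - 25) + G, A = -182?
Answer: 15429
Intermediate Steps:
H(c, G) = 21 + G
E(n) = -182
k = 15689 (k = 3 - (-10300 - 1*5386) = 3 - (-10300 - 5386) = 3 - 1*(-15686) = 3 + 15686 = 15689)
(k + H(95, -99)) + E(10) = (15689 + (21 - 99)) - 182 = (15689 - 78) - 182 = 15611 - 182 = 15429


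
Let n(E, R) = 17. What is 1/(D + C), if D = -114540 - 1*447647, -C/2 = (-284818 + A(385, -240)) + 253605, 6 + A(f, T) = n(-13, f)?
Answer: -1/499783 ≈ -2.0009e-6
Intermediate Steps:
A(f, T) = 11 (A(f, T) = -6 + 17 = 11)
C = 62404 (C = -2*((-284818 + 11) + 253605) = -2*(-284807 + 253605) = -2*(-31202) = 62404)
D = -562187 (D = -114540 - 447647 = -562187)
1/(D + C) = 1/(-562187 + 62404) = 1/(-499783) = -1/499783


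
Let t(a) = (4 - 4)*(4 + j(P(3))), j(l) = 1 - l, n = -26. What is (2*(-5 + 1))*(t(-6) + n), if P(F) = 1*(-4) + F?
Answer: 208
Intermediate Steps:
P(F) = -4 + F
t(a) = 0 (t(a) = (4 - 4)*(4 + (1 - (-4 + 3))) = 0*(4 + (1 - 1*(-1))) = 0*(4 + (1 + 1)) = 0*(4 + 2) = 0*6 = 0)
(2*(-5 + 1))*(t(-6) + n) = (2*(-5 + 1))*(0 - 26) = (2*(-4))*(-26) = -8*(-26) = 208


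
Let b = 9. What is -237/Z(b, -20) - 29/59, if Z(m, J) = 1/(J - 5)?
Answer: 349546/59 ≈ 5924.5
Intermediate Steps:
Z(m, J) = 1/(-5 + J)
-237/Z(b, -20) - 29/59 = -237/(1/(-5 - 20)) - 29/59 = -237/(1/(-25)) - 29*1/59 = -237/(-1/25) - 29/59 = -237*(-25) - 29/59 = 5925 - 29/59 = 349546/59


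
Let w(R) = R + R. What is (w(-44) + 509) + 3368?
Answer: 3789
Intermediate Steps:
w(R) = 2*R
(w(-44) + 509) + 3368 = (2*(-44) + 509) + 3368 = (-88 + 509) + 3368 = 421 + 3368 = 3789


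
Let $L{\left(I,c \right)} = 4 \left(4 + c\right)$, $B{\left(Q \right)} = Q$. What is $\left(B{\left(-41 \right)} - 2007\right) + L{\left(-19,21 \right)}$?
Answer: $-1948$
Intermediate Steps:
$L{\left(I,c \right)} = 16 + 4 c$
$\left(B{\left(-41 \right)} - 2007\right) + L{\left(-19,21 \right)} = \left(-41 - 2007\right) + \left(16 + 4 \cdot 21\right) = -2048 + \left(16 + 84\right) = -2048 + 100 = -1948$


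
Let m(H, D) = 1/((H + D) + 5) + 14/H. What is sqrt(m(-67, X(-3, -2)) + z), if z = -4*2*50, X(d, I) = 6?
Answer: I*sqrt(1408548638)/1876 ≈ 20.006*I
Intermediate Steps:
m(H, D) = 1/(5 + D + H) + 14/H (m(H, D) = 1/((D + H) + 5) + 14/H = 1/(5 + D + H) + 14/H)
z = -400 (z = -8*50 = -400)
sqrt(m(-67, X(-3, -2)) + z) = sqrt((70 + 14*6 + 15*(-67))/((-67)*(5 + 6 - 67)) - 400) = sqrt(-1/67*(70 + 84 - 1005)/(-56) - 400) = sqrt(-1/67*(-1/56)*(-851) - 400) = sqrt(-851/3752 - 400) = sqrt(-1501651/3752) = I*sqrt(1408548638)/1876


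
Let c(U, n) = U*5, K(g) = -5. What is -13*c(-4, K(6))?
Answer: 260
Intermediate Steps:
c(U, n) = 5*U
-13*c(-4, K(6)) = -65*(-4) = -13*(-20) = 260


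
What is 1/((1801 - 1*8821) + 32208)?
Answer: 1/25188 ≈ 3.9701e-5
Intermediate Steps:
1/((1801 - 1*8821) + 32208) = 1/((1801 - 8821) + 32208) = 1/(-7020 + 32208) = 1/25188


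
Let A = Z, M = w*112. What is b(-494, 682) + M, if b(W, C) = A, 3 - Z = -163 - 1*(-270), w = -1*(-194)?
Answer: 21624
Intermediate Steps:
w = 194
Z = -104 (Z = 3 - (-163 - 1*(-270)) = 3 - (-163 + 270) = 3 - 1*107 = 3 - 107 = -104)
M = 21728 (M = 194*112 = 21728)
A = -104
b(W, C) = -104
b(-494, 682) + M = -104 + 21728 = 21624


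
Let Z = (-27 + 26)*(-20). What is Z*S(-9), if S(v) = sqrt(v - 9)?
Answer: 60*I*sqrt(2) ≈ 84.853*I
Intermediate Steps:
S(v) = sqrt(-9 + v)
Z = 20 (Z = -1*(-20) = 20)
Z*S(-9) = 20*sqrt(-9 - 9) = 20*sqrt(-18) = 20*(3*I*sqrt(2)) = 60*I*sqrt(2)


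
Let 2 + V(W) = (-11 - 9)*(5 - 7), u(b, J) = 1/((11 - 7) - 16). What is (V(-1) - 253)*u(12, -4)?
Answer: 215/12 ≈ 17.917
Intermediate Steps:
u(b, J) = -1/12 (u(b, J) = 1/(4 - 16) = 1/(-12) = -1/12)
V(W) = 38 (V(W) = -2 + (-11 - 9)*(5 - 7) = -2 - 20*(-2) = -2 + 40 = 38)
(V(-1) - 253)*u(12, -4) = (38 - 253)*(-1/12) = -215*(-1/12) = 215/12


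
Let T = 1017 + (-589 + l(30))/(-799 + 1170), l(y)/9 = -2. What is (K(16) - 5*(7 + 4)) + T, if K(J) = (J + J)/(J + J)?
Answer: 356666/371 ≈ 961.36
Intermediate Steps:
K(J) = 1 (K(J) = (2*J)/((2*J)) = (2*J)*(1/(2*J)) = 1)
l(y) = -18 (l(y) = 9*(-2) = -18)
T = 376700/371 (T = 1017 + (-589 - 18)/(-799 + 1170) = 1017 - 607/371 = 376700/371 ≈ 1015.4)
(K(16) - 5*(7 + 4)) + T = (1 - 5*(7 + 4)) + 376700/371 = (1 - 5*11) + 376700/371 = (1 - 55) + 376700/371 = -54 + 376700/371 = 356666/371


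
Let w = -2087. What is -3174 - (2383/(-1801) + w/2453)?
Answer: -14012661236/4417853 ≈ -3171.8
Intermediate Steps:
-3174 - (2383/(-1801) + w/2453) = -3174 - (2383/(-1801) - 2087/2453) = -3174 - (2383*(-1/1801) - 2087*1/2453) = -3174 - (-2383/1801 - 2087/2453) = -3174 - 1*(-9604186/4417853) = -3174 + 9604186/4417853 = -14012661236/4417853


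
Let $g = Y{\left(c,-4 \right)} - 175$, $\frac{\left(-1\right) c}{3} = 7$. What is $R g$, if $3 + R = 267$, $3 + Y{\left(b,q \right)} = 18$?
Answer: $-42240$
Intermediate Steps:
$c = -21$ ($c = \left(-3\right) 7 = -21$)
$Y{\left(b,q \right)} = 15$ ($Y{\left(b,q \right)} = -3 + 18 = 15$)
$g = -160$ ($g = 15 - 175 = -160$)
$R = 264$ ($R = -3 + 267 = 264$)
$R g = 264 \left(-160\right) = -42240$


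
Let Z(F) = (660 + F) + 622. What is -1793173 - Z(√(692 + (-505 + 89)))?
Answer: -1794455 - 2*√69 ≈ -1.7945e+6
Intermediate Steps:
Z(F) = 1282 + F
-1793173 - Z(√(692 + (-505 + 89))) = -1793173 - (1282 + √(692 + (-505 + 89))) = -1793173 - (1282 + √(692 - 416)) = -1793173 - (1282 + √276) = -1793173 - (1282 + 2*√69) = -1793173 + (-1282 - 2*√69) = -1794455 - 2*√69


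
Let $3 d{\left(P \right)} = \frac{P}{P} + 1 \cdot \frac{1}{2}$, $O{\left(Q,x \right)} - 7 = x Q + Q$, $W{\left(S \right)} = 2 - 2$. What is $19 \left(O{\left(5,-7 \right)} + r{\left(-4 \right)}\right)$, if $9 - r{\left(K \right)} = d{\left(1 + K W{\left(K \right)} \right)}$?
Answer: $- \frac{551}{2} \approx -275.5$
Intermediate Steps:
$W{\left(S \right)} = 0$ ($W{\left(S \right)} = 2 - 2 = 0$)
$O{\left(Q,x \right)} = 7 + Q + Q x$ ($O{\left(Q,x \right)} = 7 + \left(x Q + Q\right) = 7 + \left(Q x + Q\right) = 7 + \left(Q + Q x\right) = 7 + Q + Q x$)
$d{\left(P \right)} = \frac{1}{2}$ ($d{\left(P \right)} = \frac{\frac{P}{P} + 1 \cdot \frac{1}{2}}{3} = \frac{1 + 1 \cdot \frac{1}{2}}{3} = \frac{1 + \frac{1}{2}}{3} = \frac{1}{3} \cdot \frac{3}{2} = \frac{1}{2}$)
$r{\left(K \right)} = \frac{17}{2}$ ($r{\left(K \right)} = 9 - \frac{1}{2} = \frac{17}{2}$)
$19 \left(O{\left(5,-7 \right)} + r{\left(-4 \right)}\right) = 19 \left(\left(7 + 5 + 5 \left(-7\right)\right) + \frac{17}{2}\right) = 19 \left(\left(7 + 5 - 35\right) + \frac{17}{2}\right) = 19 \left(-23 + \frac{17}{2}\right) = 19 \left(- \frac{29}{2}\right) = - \frac{551}{2}$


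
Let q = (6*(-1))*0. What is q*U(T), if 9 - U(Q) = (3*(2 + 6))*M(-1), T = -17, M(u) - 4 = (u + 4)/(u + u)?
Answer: 0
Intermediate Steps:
q = 0 (q = -6*0 = 0)
M(u) = 4 + (4 + u)/(2*u) (M(u) = 4 + (u + 4)/(u + u) = 4 + (4 + u)/((2*u)) = 4 + (4 + u)*(1/(2*u)) = 4 + (4 + u)/(2*u))
U(Q) = -51 (U(Q) = 9 - 3*(2 + 6)*(9/2 + 2/(-1)) = 9 - 3*8*(9/2 + 2*(-1)) = 9 - 24*(9/2 - 2) = 9 - 24*5/2 = 9 - 1*60 = 9 - 60 = -51)
q*U(T) = 0*(-51) = 0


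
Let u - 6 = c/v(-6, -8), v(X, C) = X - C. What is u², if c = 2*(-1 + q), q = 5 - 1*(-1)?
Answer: 121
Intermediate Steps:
q = 6 (q = 5 + 1 = 6)
c = 10 (c = 2*(-1 + 6) = 2*5 = 10)
u = 11 (u = 6 + 10/(-6 - 1*(-8)) = 6 + 10/(-6 + 8) = 6 + 10/2 = 6 + 10*(½) = 6 + 5 = 11)
u² = 11² = 121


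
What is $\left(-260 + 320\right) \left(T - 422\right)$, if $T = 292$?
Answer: $-7800$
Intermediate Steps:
$\left(-260 + 320\right) \left(T - 422\right) = \left(-260 + 320\right) \left(292 - 422\right) = 60 \left(-130\right) = -7800$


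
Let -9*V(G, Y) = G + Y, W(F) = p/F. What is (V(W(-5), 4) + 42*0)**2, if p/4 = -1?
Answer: 64/225 ≈ 0.28444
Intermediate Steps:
p = -4 (p = 4*(-1) = -4)
W(F) = -4/F
V(G, Y) = -G/9 - Y/9 (V(G, Y) = -(G + Y)/9 = -G/9 - Y/9)
(V(W(-5), 4) + 42*0)**2 = ((-(-4)/(9*(-5)) - 1/9*4) + 42*0)**2 = ((-(-4)*(-1)/(9*5) - 4/9) + 0)**2 = ((-1/9*4/5 - 4/9) + 0)**2 = ((-4/45 - 4/9) + 0)**2 = (-8/15 + 0)**2 = (-8/15)**2 = 64/225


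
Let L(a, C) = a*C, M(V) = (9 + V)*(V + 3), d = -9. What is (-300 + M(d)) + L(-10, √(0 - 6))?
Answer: -300 - 10*I*√6 ≈ -300.0 - 24.495*I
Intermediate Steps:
M(V) = (3 + V)*(9 + V) (M(V) = (9 + V)*(3 + V) = (3 + V)*(9 + V))
L(a, C) = C*a
(-300 + M(d)) + L(-10, √(0 - 6)) = (-300 + (27 + (-9)² + 12*(-9))) + √(0 - 6)*(-10) = (-300 + (27 + 81 - 108)) + √(-6)*(-10) = (-300 + 0) + (I*√6)*(-10) = -300 - 10*I*√6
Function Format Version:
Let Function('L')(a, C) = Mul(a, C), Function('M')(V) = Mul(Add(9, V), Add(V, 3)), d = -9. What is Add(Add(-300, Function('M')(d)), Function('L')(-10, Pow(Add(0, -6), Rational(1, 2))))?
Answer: Add(-300, Mul(-10, I, Pow(6, Rational(1, 2)))) ≈ Add(-300.00, Mul(-24.495, I))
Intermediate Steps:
Function('M')(V) = Mul(Add(3, V), Add(9, V)) (Function('M')(V) = Mul(Add(9, V), Add(3, V)) = Mul(Add(3, V), Add(9, V)))
Function('L')(a, C) = Mul(C, a)
Add(Add(-300, Function('M')(d)), Function('L')(-10, Pow(Add(0, -6), Rational(1, 2)))) = Add(Add(-300, Add(27, Pow(-9, 2), Mul(12, -9))), Mul(Pow(Add(0, -6), Rational(1, 2)), -10)) = Add(Add(-300, Add(27, 81, -108)), Mul(Pow(-6, Rational(1, 2)), -10)) = Add(Add(-300, 0), Mul(Mul(I, Pow(6, Rational(1, 2))), -10)) = Add(-300, Mul(-10, I, Pow(6, Rational(1, 2))))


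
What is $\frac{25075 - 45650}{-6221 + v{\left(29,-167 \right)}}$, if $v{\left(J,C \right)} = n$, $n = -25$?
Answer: $\frac{20575}{6246} \approx 3.2941$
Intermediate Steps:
$v{\left(J,C \right)} = -25$
$\frac{25075 - 45650}{-6221 + v{\left(29,-167 \right)}} = \frac{25075 - 45650}{-6221 - 25} = - \frac{20575}{-6246} = \left(-20575\right) \left(- \frac{1}{6246}\right) = \frac{20575}{6246}$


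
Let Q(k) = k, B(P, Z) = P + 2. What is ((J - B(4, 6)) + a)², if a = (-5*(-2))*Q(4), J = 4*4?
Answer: 2500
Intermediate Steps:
B(P, Z) = 2 + P
J = 16
a = 40 (a = -5*(-2)*4 = 10*4 = 40)
((J - B(4, 6)) + a)² = ((16 - (2 + 4)) + 40)² = ((16 - 1*6) + 40)² = ((16 - 6) + 40)² = (10 + 40)² = 50² = 2500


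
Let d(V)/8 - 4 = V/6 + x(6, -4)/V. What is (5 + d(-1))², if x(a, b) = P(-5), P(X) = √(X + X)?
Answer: 5689/9 - 1712*I*√10/3 ≈ 632.11 - 1804.6*I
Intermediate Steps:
P(X) = √2*√X (P(X) = √(2*X) = √2*√X)
x(a, b) = I*√10 (x(a, b) = √2*√(-5) = √2*(I*√5) = I*√10)
d(V) = 32 + 4*V/3 + 8*I*√10/V (d(V) = 32 + 8*(V/6 + (I*√10)/V) = 32 + 8*(V*(⅙) + I*√10/V) = 32 + 8*(V/6 + I*√10/V) = 32 + (4*V/3 + 8*I*√10/V) = 32 + 4*V/3 + 8*I*√10/V)
(5 + d(-1))² = (5 + (32 + (4/3)*(-1) + 8*I*√10/(-1)))² = (5 + (32 - 4/3 + 8*I*√10*(-1)))² = (5 + (32 - 4/3 - 8*I*√10))² = (5 + (92/3 - 8*I*√10))² = (107/3 - 8*I*√10)²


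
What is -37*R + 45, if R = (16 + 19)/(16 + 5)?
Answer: -50/3 ≈ -16.667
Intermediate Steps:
R = 5/3 (R = 35/21 = 35*(1/21) = 5/3 ≈ 1.6667)
-37*R + 45 = -37*5/3 + 45 = -185/3 + 45 = -50/3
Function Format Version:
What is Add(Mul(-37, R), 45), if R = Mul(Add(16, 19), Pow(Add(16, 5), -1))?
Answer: Rational(-50, 3) ≈ -16.667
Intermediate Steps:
R = Rational(5, 3) (R = Mul(35, Pow(21, -1)) = Mul(35, Rational(1, 21)) = Rational(5, 3) ≈ 1.6667)
Add(Mul(-37, R), 45) = Add(Mul(-37, Rational(5, 3)), 45) = Add(Rational(-185, 3), 45) = Rational(-50, 3)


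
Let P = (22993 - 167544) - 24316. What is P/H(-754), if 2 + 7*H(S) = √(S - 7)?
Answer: 262682/85 + 131341*I*√761/85 ≈ 3090.4 + 42626.0*I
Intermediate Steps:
P = -168867 (P = -144551 - 24316 = -168867)
H(S) = -2/7 + √(-7 + S)/7 (H(S) = -2/7 + √(S - 7)/7 = -2/7 + √(-7 + S)/7)
P/H(-754) = -168867/(-2/7 + √(-7 - 754)/7) = -168867/(-2/7 + √(-761)/7) = -168867/(-2/7 + (I*√761)/7) = -168867/(-2/7 + I*√761/7)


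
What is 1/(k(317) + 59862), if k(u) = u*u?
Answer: 1/160351 ≈ 6.2363e-6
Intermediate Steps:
k(u) = u**2
1/(k(317) + 59862) = 1/(317**2 + 59862) = 1/(100489 + 59862) = 1/160351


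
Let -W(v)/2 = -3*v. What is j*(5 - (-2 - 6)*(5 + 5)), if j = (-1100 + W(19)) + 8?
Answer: -83130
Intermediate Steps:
W(v) = 6*v (W(v) = -(-6)*v = 6*v)
j = -978 (j = (-1100 + 6*19) + 8 = (-1100 + 114) + 8 = -986 + 8 = -978)
j*(5 - (-2 - 6)*(5 + 5)) = -978*(5 - (-2 - 6)*(5 + 5)) = -978*(5 - (-8)*10) = -978*(5 - 1*(-80)) = -978*(5 + 80) = -978*85 = -83130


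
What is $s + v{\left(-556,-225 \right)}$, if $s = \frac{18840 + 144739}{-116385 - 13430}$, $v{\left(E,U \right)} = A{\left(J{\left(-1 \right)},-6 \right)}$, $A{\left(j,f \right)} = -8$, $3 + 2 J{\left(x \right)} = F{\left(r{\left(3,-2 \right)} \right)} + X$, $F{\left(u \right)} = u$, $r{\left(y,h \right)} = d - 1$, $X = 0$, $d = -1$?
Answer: $- \frac{1202099}{129815} \approx -9.2601$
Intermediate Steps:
$r{\left(y,h \right)} = -2$ ($r{\left(y,h \right)} = -1 - 1 = -2$)
$J{\left(x \right)} = - \frac{5}{2}$ ($J{\left(x \right)} = - \frac{3}{2} + \frac{-2 + 0}{2} = - \frac{3}{2} + \frac{1}{2} \left(-2\right) = - \frac{3}{2} - 1 = - \frac{5}{2}$)
$v{\left(E,U \right)} = -8$
$s = - \frac{163579}{129815}$ ($s = \frac{163579}{-129815} = 163579 \left(- \frac{1}{129815}\right) = - \frac{163579}{129815} \approx -1.2601$)
$s + v{\left(-556,-225 \right)} = - \frac{163579}{129815} - 8 = - \frac{1202099}{129815}$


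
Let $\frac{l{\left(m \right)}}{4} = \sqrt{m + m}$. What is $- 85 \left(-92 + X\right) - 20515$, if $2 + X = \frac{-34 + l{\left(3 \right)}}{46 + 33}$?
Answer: $- \frac{986585}{79} - \frac{340 \sqrt{6}}{79} \approx -12499.0$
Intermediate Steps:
$l{\left(m \right)} = 4 \sqrt{2} \sqrt{m}$ ($l{\left(m \right)} = 4 \sqrt{m + m} = 4 \sqrt{2 m} = 4 \sqrt{2} \sqrt{m}$)
$X = - \frac{192}{79} + \frac{4 \sqrt{6}}{79}$ ($X = -2 + \frac{-34 + 4 \sqrt{2} \sqrt{3}}{46 + 33} = -2 + \frac{-34 + 4 \sqrt{6}}{79} = -2 + \left(-34 + 4 \sqrt{6}\right) \frac{1}{79} = -2 - \left(\frac{34}{79} - \frac{4 \sqrt{6}}{79}\right) = - \frac{192}{79} + \frac{4 \sqrt{6}}{79} \approx -2.3064$)
$- 85 \left(-92 + X\right) - 20515 = - 85 \left(-92 - \left(\frac{192}{79} - \frac{4 \sqrt{6}}{79}\right)\right) - 20515 = - 85 \left(- \frac{7460}{79} + \frac{4 \sqrt{6}}{79}\right) - 20515 = \left(\frac{634100}{79} - \frac{340 \sqrt{6}}{79}\right) - 20515 = - \frac{986585}{79} - \frac{340 \sqrt{6}}{79}$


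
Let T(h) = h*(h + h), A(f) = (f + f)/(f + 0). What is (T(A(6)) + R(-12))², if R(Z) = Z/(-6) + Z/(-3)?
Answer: 196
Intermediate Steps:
R(Z) = -Z/2 (R(Z) = Z*(-⅙) + Z*(-⅓) = -Z/6 - Z/3 = -Z/2)
A(f) = 2 (A(f) = (2*f)/f = 2)
T(h) = 2*h² (T(h) = h*(2*h) = 2*h²)
(T(A(6)) + R(-12))² = (2*2² - ½*(-12))² = (2*4 + 6)² = (8 + 6)² = 14² = 196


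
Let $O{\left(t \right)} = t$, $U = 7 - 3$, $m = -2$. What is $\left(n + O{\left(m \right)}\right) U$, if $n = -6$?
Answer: $-32$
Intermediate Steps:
$U = 4$ ($U = 7 - 3 = 4$)
$\left(n + O{\left(m \right)}\right) U = \left(-6 - 2\right) 4 = \left(-8\right) 4 = -32$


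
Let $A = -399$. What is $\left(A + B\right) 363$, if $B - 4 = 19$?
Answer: $-136488$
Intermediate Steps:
$B = 23$ ($B = 4 + 19 = 23$)
$\left(A + B\right) 363 = \left(-399 + 23\right) 363 = \left(-376\right) 363 = -136488$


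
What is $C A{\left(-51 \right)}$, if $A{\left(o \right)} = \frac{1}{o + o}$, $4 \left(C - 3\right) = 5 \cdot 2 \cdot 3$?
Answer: $- \frac{7}{68} \approx -0.10294$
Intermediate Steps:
$C = \frac{21}{2}$ ($C = 3 + \frac{5 \cdot 2 \cdot 3}{4} = 3 + \frac{10 \cdot 3}{4} = 3 + \frac{1}{4} \cdot 30 = 3 + \frac{15}{2} = \frac{21}{2} \approx 10.5$)
$A{\left(o \right)} = \frac{1}{2 o}$
$C A{\left(-51 \right)} = \frac{21 \frac{1}{2 \left(-51\right)}}{2} = \frac{21 \cdot \frac{1}{2} \left(- \frac{1}{51}\right)}{2} = \frac{21}{2} \left(- \frac{1}{102}\right) = - \frac{7}{68}$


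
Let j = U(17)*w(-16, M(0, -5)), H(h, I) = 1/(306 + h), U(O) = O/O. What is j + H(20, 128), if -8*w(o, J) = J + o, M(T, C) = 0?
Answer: 653/326 ≈ 2.0031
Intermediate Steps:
w(o, J) = -J/8 - o/8 (w(o, J) = -(J + o)/8 = -J/8 - o/8)
U(O) = 1
j = 2 (j = 1*(-⅛*0 - ⅛*(-16)) = 1*(0 + 2) = 1*2 = 2)
j + H(20, 128) = 2 + 1/(306 + 20) = 2 + 1/326 = 653/326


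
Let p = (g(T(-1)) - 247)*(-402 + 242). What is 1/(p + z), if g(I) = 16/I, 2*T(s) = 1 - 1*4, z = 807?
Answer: 3/126101 ≈ 2.3790e-5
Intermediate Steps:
T(s) = -3/2 (T(s) = (1 - 1*4)/2 = (1 - 4)/2 = (½)*(-3) = -3/2)
p = 123680/3 (p = (16/(-3/2) - 247)*(-402 + 242) = (16*(-⅔) - 247)*(-160) = (-32/3 - 247)*(-160) = -773/3*(-160) = 123680/3 ≈ 41227.)
1/(p + z) = 1/(123680/3 + 807) = 1/(126101/3) = 3/126101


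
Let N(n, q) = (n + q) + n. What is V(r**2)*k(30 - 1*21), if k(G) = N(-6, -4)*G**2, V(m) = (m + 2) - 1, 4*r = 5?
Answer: -3321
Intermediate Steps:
r = 5/4 (r = (1/4)*5 = 5/4 ≈ 1.2500)
N(n, q) = q + 2*n
V(m) = 1 + m (V(m) = (2 + m) - 1 = 1 + m)
k(G) = -16*G**2 (k(G) = (-4 + 2*(-6))*G**2 = (-4 - 12)*G**2 = -16*G**2)
V(r**2)*k(30 - 1*21) = (1 + (5/4)**2)*(-16*(30 - 1*21)**2) = (1 + 25/16)*(-16*(30 - 21)**2) = 41*(-16*9**2)/16 = 41*(-16*81)/16 = (41/16)*(-1296) = -3321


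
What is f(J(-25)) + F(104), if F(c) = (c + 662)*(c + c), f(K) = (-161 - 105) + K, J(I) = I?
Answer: 159037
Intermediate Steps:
f(K) = -266 + K
F(c) = 2*c*(662 + c) (F(c) = (662 + c)*(2*c) = 2*c*(662 + c))
f(J(-25)) + F(104) = (-266 - 25) + 2*104*(662 + 104) = -291 + 2*104*766 = -291 + 159328 = 159037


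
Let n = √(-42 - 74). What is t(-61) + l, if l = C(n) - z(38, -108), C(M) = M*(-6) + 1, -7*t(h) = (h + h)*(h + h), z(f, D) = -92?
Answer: -14233/7 - 12*I*√29 ≈ -2033.3 - 64.622*I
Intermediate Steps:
t(h) = -4*h²/7 (t(h) = -(h + h)*(h + h)/7 = -2*h*2*h/7 = -4*h²/7)
n = 2*I*√29 (n = √(-116) = 2*I*√29 ≈ 10.77*I)
C(M) = 1 - 6*M (C(M) = -6*M + 1 = 1 - 6*M)
l = 93 - 12*I*√29 (l = (1 - 12*I*√29) - 1*(-92) = (1 - 12*I*√29) + 92 = 93 - 12*I*√29 ≈ 93.0 - 64.622*I)
t(-61) + l = -4/7*(-61)² + (93 - 12*I*√29) = -4/7*3721 + (93 - 12*I*√29) = -14884/7 + (93 - 12*I*√29) = -14233/7 - 12*I*√29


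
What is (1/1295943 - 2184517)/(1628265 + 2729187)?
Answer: -1415504757265/2823504708618 ≈ -0.50133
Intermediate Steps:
(1/1295943 - 2184517)/(1628265 + 2729187) = (1/1295943 - 2184517)/4357452 = -2831009514530/1295943*1/4357452 = -1415504757265/2823504708618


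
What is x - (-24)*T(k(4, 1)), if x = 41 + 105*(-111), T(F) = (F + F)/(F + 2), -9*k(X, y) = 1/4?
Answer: -824642/71 ≈ -11615.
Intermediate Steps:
k(X, y) = -1/36 (k(X, y) = -1/9/4 = -1/9*1/4 = -1/36)
T(F) = 2*F/(2 + F) (T(F) = (2*F)/(2 + F) = 2*F/(2 + F))
x = -11614 (x = 41 - 11655 = -11614)
x - (-24)*T(k(4, 1)) = -11614 - (-24)*2*(-1/36)/(2 - 1/36) = -11614 - (-24)*2*(-1/36)/(71/36) = -11614 - (-24)*2*(-1/36)*(36/71) = -11614 - (-24)*(-2)/71 = -11614 - 1*48/71 = -11614 - 48/71 = -824642/71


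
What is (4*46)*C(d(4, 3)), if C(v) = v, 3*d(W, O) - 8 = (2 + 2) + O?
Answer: 920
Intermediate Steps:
d(W, O) = 4 + O/3 (d(W, O) = 8/3 + ((2 + 2) + O)/3 = 8/3 + (4 + O)/3 = 8/3 + (4/3 + O/3) = 4 + O/3)
(4*46)*C(d(4, 3)) = (4*46)*(4 + (1/3)*3) = 184*(4 + 1) = 184*5 = 920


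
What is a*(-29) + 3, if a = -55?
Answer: 1598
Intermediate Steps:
a*(-29) + 3 = -55*(-29) + 3 = 1595 + 3 = 1598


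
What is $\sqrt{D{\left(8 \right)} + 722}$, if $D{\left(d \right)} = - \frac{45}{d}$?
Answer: $\frac{\sqrt{11462}}{4} \approx 26.765$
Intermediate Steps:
$\sqrt{D{\left(8 \right)} + 722} = \sqrt{- \frac{45}{8} + 722} = \sqrt{\frac{5731}{8}} = \frac{\sqrt{11462}}{4}$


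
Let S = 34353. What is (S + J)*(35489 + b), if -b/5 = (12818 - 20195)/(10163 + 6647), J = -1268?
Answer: 3947748353575/3362 ≈ 1.1742e+9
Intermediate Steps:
b = 7377/3362 (b = -5*(12818 - 20195)/(10163 + 6647) = -(-36885)/16810 = -5*(-7377/16810) = 7377/3362 ≈ 2.1942)
(S + J)*(35489 + b) = (34353 - 1268)*(35489 + 7377/3362) = 33085*(119321395/3362) = 3947748353575/3362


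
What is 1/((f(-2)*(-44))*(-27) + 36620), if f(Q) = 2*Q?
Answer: 1/31868 ≈ 3.1379e-5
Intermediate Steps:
1/((f(-2)*(-44))*(-27) + 36620) = 1/(((2*(-2))*(-44))*(-27) + 36620) = 1/(-4*(-44)*(-27) + 36620) = 1/(176*(-27) + 36620) = 1/(-4752 + 36620) = 1/31868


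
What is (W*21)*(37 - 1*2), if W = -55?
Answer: -40425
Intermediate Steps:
(W*21)*(37 - 1*2) = (-55*21)*(37 - 1*2) = -1155*(37 - 2) = -1155*35 = -40425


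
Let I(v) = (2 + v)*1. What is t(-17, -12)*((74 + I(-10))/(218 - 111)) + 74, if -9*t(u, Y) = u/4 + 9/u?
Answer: 811211/10914 ≈ 74.328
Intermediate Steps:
I(v) = 2 + v
t(u, Y) = -1/u - u/36 (t(u, Y) = -(u/4 + 9/u)/9 = -(9/u + u/4)/9 = -1/u - u/36)
t(-17, -12)*((74 + I(-10))/(218 - 111)) + 74 = (-1/(-17) - 1/36*(-17))*((74 + (2 - 10))/(218 - 111)) + 74 = (-1*(-1/17) + 17/36)*((74 - 8)/107) + 74 = (1/17 + 17/36)*(66*(1/107)) + 74 = (325/612)*(66/107) + 74 = 3575/10914 + 74 = 811211/10914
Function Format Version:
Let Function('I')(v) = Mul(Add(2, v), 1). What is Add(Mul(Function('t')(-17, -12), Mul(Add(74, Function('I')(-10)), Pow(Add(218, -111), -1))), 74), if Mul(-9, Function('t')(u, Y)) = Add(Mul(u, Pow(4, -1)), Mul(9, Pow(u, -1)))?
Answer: Rational(811211, 10914) ≈ 74.328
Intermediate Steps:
Function('I')(v) = Add(2, v)
Function('t')(u, Y) = Add(Mul(-1, Pow(u, -1)), Mul(Rational(-1, 36), u)) (Function('t')(u, Y) = Mul(Rational(-1, 9), Add(Mul(u, Pow(4, -1)), Mul(9, Pow(u, -1)))) = Mul(Rational(-1, 9), Add(Mul(u, Rational(1, 4)), Mul(9, Pow(u, -1)))) = Mul(Rational(-1, 9), Add(Mul(Rational(1, 4), u), Mul(9, Pow(u, -1)))) = Mul(Rational(-1, 9), Add(Mul(9, Pow(u, -1)), Mul(Rational(1, 4), u))) = Add(Mul(-1, Pow(u, -1)), Mul(Rational(-1, 36), u)))
Add(Mul(Function('t')(-17, -12), Mul(Add(74, Function('I')(-10)), Pow(Add(218, -111), -1))), 74) = Add(Mul(Add(Mul(-1, Pow(-17, -1)), Mul(Rational(-1, 36), -17)), Mul(Add(74, Add(2, -10)), Pow(Add(218, -111), -1))), 74) = Add(Mul(Add(Mul(-1, Rational(-1, 17)), Rational(17, 36)), Mul(Add(74, -8), Pow(107, -1))), 74) = Add(Mul(Add(Rational(1, 17), Rational(17, 36)), Mul(66, Rational(1, 107))), 74) = Add(Mul(Rational(325, 612), Rational(66, 107)), 74) = Add(Rational(3575, 10914), 74) = Rational(811211, 10914)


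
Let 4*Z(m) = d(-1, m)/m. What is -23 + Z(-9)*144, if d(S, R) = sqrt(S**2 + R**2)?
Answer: -23 - 4*sqrt(82) ≈ -59.222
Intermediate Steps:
d(S, R) = sqrt(R**2 + S**2)
Z(m) = sqrt(1 + m**2)/(4*m) (Z(m) = (sqrt(m**2 + (-1)**2)/m)/4 = (sqrt(m**2 + 1)/m)/4 = (sqrt(1 + m**2)/m)/4 = sqrt(1 + m**2)/(4*m))
-23 + Z(-9)*144 = -23 + ((1/4)*sqrt(1 + (-9)**2)/(-9))*144 = -23 + ((1/4)*(-1/9)*sqrt(1 + 81))*144 = -23 + ((1/4)*(-1/9)*sqrt(82))*144 = -23 - sqrt(82)/36*144 = -23 - 4*sqrt(82)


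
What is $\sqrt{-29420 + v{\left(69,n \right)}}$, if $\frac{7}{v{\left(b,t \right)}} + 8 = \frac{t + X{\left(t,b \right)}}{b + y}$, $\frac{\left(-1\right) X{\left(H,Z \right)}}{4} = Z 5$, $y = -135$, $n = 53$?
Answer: $\frac{i \sqrt{18781388282}}{799} \approx 171.52 i$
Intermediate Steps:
$X{\left(H,Z \right)} = - 20 Z$ ($X{\left(H,Z \right)} = - 4 Z 5 = - 4 \cdot 5 Z = - 20 Z$)
$v{\left(b,t \right)} = \frac{7}{-8 + \frac{t - 20 b}{-135 + b}}$ ($v{\left(b,t \right)} = \frac{7}{-8 + \frac{t - 20 b}{b - 135}} = \frac{7}{-8 + \frac{t - 20 b}{-135 + b}}$)
$\sqrt{-29420 + v{\left(69,n \right)}} = \sqrt{-29420 + \frac{7 \left(-135 + 69\right)}{1080 + 53 - 1932}} = \sqrt{-29420 + 7 \frac{1}{1080 + 53 - 1932} \left(-66\right)} = \sqrt{-29420 + 7 \frac{1}{-799} \left(-66\right)} = \sqrt{-29420 + 7 \left(- \frac{1}{799}\right) \left(-66\right)} = \sqrt{-29420 + \frac{462}{799}} = \sqrt{- \frac{23506118}{799}} = \frac{i \sqrt{18781388282}}{799}$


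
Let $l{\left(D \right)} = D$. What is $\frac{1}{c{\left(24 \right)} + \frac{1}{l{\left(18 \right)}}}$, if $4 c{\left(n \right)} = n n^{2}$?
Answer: $\frac{18}{62209} \approx 0.00028935$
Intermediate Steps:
$c{\left(n \right)} = \frac{n^{3}}{4}$ ($c{\left(n \right)} = \frac{n n^{2}}{4} = \frac{n^{3}}{4}$)
$\frac{1}{c{\left(24 \right)} + \frac{1}{l{\left(18 \right)}}} = \frac{1}{\frac{24^{3}}{4} + \frac{1}{18}} = \frac{1}{\frac{1}{4} \cdot 13824 + \frac{1}{18}} = \frac{1}{3456 + \frac{1}{18}} = \frac{1}{\frac{62209}{18}} = \frac{18}{62209}$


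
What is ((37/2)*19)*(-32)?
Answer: -11248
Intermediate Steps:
((37/2)*19)*(-32) = (703/2)*(-32) = -11248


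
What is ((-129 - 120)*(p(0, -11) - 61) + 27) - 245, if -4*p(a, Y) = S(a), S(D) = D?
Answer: 14971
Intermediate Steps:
p(a, Y) = -a/4
((-129 - 120)*(p(0, -11) - 61) + 27) - 245 = ((-129 - 120)*(-1/4*0 - 61) + 27) - 245 = (-249*(0 - 61) + 27) - 245 = (-249*(-61) + 27) - 245 = (15189 + 27) - 245 = 15216 - 245 = 14971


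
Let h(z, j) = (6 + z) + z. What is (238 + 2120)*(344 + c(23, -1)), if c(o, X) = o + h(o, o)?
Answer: 988002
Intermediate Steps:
h(z, j) = 6 + 2*z
c(o, X) = 6 + 3*o (c(o, X) = o + (6 + 2*o) = 6 + 3*o)
(238 + 2120)*(344 + c(23, -1)) = (238 + 2120)*(344 + (6 + 3*23)) = 2358*(344 + (6 + 69)) = 2358*(344 + 75) = 2358*419 = 988002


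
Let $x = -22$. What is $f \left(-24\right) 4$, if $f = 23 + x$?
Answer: $-96$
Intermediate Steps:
$f = 1$ ($f = 23 - 22 = 1$)
$f \left(-24\right) 4 = 1 \left(-24\right) 4 = \left(-24\right) 4 = -96$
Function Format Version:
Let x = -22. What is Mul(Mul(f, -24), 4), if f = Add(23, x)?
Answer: -96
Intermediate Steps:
f = 1 (f = Add(23, -22) = 1)
Mul(Mul(f, -24), 4) = Mul(Mul(1, -24), 4) = Mul(-24, 4) = -96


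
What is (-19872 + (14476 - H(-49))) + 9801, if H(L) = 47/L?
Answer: 215892/49 ≈ 4406.0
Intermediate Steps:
(-19872 + (14476 - H(-49))) + 9801 = (-19872 + (14476 - 47/(-49))) + 9801 = (-19872 + (14476 - 47*(-1)/49)) + 9801 = (-19872 + (14476 - 1*(-47/49))) + 9801 = (-19872 + (14476 + 47/49)) + 9801 = (-19872 + 709371/49) + 9801 = -264357/49 + 9801 = 215892/49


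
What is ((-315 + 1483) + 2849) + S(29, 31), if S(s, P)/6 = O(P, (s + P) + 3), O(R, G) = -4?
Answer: 3993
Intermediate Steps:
S(s, P) = -24 (S(s, P) = 6*(-4) = -24)
((-315 + 1483) + 2849) + S(29, 31) = ((-315 + 1483) + 2849) - 24 = (1168 + 2849) - 24 = 4017 - 24 = 3993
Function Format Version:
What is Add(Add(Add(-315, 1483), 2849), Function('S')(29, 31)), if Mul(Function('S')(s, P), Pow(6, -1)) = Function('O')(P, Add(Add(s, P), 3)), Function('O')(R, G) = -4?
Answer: 3993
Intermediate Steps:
Function('S')(s, P) = -24 (Function('S')(s, P) = Mul(6, -4) = -24)
Add(Add(Add(-315, 1483), 2849), Function('S')(29, 31)) = Add(Add(Add(-315, 1483), 2849), -24) = Add(Add(1168, 2849), -24) = Add(4017, -24) = 3993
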